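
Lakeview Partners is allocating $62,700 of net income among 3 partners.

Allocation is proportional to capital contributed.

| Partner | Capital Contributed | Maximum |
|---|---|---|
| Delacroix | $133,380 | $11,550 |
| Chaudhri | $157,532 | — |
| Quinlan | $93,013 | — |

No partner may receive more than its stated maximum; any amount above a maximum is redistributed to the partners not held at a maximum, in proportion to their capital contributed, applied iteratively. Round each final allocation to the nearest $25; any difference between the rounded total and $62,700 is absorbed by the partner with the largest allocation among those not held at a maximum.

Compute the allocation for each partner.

Delacroix: $11,550 · Chaudhri: $32,150 · Quinlan: $19,000

Total capital contributed = 383,925.
Proportional shares (ignoring caps): Delacroix 21,782.71; Chaudhri 25,727.05; Quinlan 15,190.25.
Capped: Delacroix ($11,550); remaining pool $51,150 reallocated over remaining capital contributed 250,545.
Shares after redistribution: Chaudhri 32,160.94 → $32,150; Quinlan 18,989.06 → $19,000.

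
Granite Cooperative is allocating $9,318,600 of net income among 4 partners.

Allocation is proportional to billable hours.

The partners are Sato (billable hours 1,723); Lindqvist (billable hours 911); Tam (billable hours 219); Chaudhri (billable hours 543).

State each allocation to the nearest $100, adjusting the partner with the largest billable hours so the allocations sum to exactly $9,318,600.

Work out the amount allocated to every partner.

Combined billable hours = 1,723 + 911 + 219 + 543 = 3,396.
Proportional shares: Sato 4,727,899.82; Lindqvist 2,499,777.56; Tam 600,934.45; Chaudhri 1,489,988.16.
Rounded to nearest $100: Sato $4,727,900; Lindqvist $2,499,800; Tam $600,900; Chaudhri $1,490,000. Sum = $9,318,600.
No rounding difference to absorb.

Sato: $4,727,900 | Lindqvist: $2,499,800 | Tam: $600,900 | Chaudhri: $1,490,000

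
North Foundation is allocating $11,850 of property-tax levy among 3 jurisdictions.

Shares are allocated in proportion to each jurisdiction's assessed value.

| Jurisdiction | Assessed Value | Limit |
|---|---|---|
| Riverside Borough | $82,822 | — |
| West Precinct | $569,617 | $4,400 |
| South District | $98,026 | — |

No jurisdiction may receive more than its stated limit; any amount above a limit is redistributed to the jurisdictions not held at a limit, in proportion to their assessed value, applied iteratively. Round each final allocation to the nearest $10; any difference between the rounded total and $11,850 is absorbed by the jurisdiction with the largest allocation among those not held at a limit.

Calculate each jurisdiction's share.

Riverside Borough: $3,410; West Precinct: $4,400; South District: $4,040

Assessed value total: 750,465.
Proportional shares (ignoring caps): Riverside Borough 1,307.78; West Precinct 8,994.37; South District 1,547.85.
Capped: West Precinct ($4,400); residual $7,450 reallocated over remaining assessed value 180,848.
Redistributed shares: Riverside Borough 3,411.84 → $3,410; South District 4,038.16 → $4,040.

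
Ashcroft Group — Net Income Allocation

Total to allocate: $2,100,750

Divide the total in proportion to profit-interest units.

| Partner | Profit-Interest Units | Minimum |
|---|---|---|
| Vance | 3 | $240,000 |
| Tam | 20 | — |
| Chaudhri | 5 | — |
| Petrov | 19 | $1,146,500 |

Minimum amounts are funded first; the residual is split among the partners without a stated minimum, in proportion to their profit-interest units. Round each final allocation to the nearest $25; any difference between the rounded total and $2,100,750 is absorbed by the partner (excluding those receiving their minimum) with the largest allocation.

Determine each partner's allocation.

Vance: $240,000 | Tam: $571,400 | Chaudhri: $142,850 | Petrov: $1,146,500

Guaranteed amounts: Vance $240,000; Petrov $1,146,500. Remaining pool $714,250.
Remaining pool split over remaining profit-interest units 25: Tam 571,400.00 → $571,400; Chaudhri 142,850.00 → $142,850.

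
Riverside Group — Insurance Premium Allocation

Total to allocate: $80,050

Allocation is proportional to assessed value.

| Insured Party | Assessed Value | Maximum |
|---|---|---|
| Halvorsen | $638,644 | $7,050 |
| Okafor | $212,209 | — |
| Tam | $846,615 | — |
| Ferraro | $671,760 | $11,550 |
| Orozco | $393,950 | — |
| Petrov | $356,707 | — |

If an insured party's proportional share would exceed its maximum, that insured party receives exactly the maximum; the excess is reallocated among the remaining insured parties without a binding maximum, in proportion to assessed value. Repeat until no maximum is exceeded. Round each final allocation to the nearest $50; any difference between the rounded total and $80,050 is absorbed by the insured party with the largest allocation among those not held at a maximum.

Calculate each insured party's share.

Halvorsen: $7,050 · Okafor: $7,200 · Tam: $28,750 · Ferraro: $11,550 · Orozco: $13,400 · Petrov: $12,100

Assessed value total: 3,119,885.
Pro-rata shares before constraints: Halvorsen 16,386.33; Okafor 5,444.86; Tam 21,722.45; Ferraro 17,236.02; Orozco 10,107.97; Petrov 9,152.39.
Cap binds for Halvorsen ($7,050), Ferraro ($11,550); balance $61,450 reallocated over remaining assessed value 1,809,481.
Shares after redistribution: Okafor 7,206.62 → $7,200; Tam 28,751.06 → $28,750; Orozco 13,378.55 → $13,400; Petrov 12,113.77 → $12,100.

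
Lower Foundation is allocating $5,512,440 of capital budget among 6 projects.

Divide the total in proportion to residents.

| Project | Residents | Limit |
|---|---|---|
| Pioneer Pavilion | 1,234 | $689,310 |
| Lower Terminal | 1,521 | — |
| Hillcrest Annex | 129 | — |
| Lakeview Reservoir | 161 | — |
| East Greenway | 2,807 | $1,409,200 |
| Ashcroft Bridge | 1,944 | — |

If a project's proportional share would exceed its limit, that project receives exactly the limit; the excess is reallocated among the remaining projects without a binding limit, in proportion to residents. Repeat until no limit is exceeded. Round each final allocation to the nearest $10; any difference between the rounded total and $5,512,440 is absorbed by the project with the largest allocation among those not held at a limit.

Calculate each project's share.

Pioneer Pavilion: $689,310; Lower Terminal: $1,382,850; Hillcrest Annex: $117,280; Lakeview Reservoir: $146,380; East Greenway: $1,409,200; Ashcroft Bridge: $1,767,420

Sum of residents: 7,796.
Proportional shares (ignoring caps): Pioneer Pavilion 872,543.74; Lower Terminal 1,075,477.33; Hillcrest Annex 91,214.05; Lakeview Reservoir 113,840.80; East Greenway 1,984,789.52; Ashcroft Bridge 1,374,574.57.
Capped: Pioneer Pavilion ($689,310), East Greenway ($1,409,200); balance $3,413,930 reallocated over remaining residents 3,755.
Redistributed shares: Lower Terminal 1,382,846.21 → $1,382,850; Hillcrest Annex 117,282.81 → $117,280; Lakeview Reservoir 146,376.23 → $146,380; Ashcroft Bridge 1,767,424.75 → $1,767,420.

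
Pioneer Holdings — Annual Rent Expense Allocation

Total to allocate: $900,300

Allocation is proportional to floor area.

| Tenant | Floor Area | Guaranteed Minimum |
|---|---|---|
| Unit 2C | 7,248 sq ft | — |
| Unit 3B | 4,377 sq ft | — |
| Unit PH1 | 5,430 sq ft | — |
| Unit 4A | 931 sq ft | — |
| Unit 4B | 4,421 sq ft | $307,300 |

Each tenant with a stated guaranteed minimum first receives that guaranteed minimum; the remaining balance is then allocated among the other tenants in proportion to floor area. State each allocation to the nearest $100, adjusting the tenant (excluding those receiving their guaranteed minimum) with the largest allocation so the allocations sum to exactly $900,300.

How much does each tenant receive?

Unit 2C: $239,000 | Unit 3B: $144,300 | Unit PH1: $179,000 | Unit 4A: $30,700 | Unit 4B: $307,300

Guaranteed amounts: Unit 4B $307,300. Residual $593,000.
Residual split over remaining floor area 17,986: Unit 2C 238,967.20 → $239,000; Unit 3B 144,310.07 → $144,300; Unit PH1 179,027.58 → $179,000; Unit 4A 30,695.15 → $30,700.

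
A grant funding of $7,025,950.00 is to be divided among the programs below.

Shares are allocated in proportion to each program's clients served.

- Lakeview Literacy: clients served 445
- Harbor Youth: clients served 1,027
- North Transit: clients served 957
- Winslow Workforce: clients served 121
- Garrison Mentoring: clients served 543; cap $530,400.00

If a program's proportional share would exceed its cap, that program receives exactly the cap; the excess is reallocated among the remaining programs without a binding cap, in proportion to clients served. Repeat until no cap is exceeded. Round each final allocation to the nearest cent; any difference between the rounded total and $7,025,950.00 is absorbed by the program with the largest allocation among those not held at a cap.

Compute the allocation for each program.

Clients served total: 3,093.
Pro-rata shares before constraints: Lakeview Literacy 1,010,846.3466; Harbor Youth 2,332,897.0740; North Transit 2,173,887.5364; Winslow Workforce 274,859.3437; Garrison Mentoring 1,233,459.6993.
Held at cap: Garrison Mentoring ($530,400.00); balance $6,495,550.00 reallocated over remaining clients served 2,550.
Shares after redistribution: Lakeview Literacy 1,133,537.1569 → $1,133,537.16; Harbor Youth 2,616,050.9216 → $2,616,050.92; North Transit 2,437,741.7059 → $2,437,741.71; Winslow Workforce 308,220.2157 → $308,220.22.
Rounding difference −$0.01 applied to Harbor Youth → $2,616,050.91.

Lakeview Literacy: $1,133,537.16; Harbor Youth: $2,616,050.91; North Transit: $2,437,741.71; Winslow Workforce: $308,220.22; Garrison Mentoring: $530,400.00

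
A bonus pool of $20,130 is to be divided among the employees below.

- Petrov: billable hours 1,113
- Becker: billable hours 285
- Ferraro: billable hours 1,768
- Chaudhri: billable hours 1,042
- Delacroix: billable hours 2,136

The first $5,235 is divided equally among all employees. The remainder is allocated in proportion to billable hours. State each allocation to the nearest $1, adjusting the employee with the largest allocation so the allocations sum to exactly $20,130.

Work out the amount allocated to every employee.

Petrov: $3,660; Becker: $1,716; Ferraro: $5,198; Chaudhri: $3,493; Delacroix: $6,063

Equal tier: $5,235 ÷ 5 = $1,047 apiece.
Remainder $14,895 by billable hours (total 6,344): Petrov 2,613.20 → $2,613; Becker 669.15 → $669; Ferraro 4,151.07 → $4,151; Chaudhri 2,446.499 → $2,446; Delacroix 5,015.09 → $5,015.
Rounding difference +$1 on remainder applied to Delacroix.
Totals: Petrov $1,047 + $2,613 = $3,660; Becker $1,047 + $669 = $1,716; Ferraro $1,047 + $4,151 = $5,198; Chaudhri $1,047 + $2,446 = $3,493; Delacroix $1,047 + $5,016 = $6,063.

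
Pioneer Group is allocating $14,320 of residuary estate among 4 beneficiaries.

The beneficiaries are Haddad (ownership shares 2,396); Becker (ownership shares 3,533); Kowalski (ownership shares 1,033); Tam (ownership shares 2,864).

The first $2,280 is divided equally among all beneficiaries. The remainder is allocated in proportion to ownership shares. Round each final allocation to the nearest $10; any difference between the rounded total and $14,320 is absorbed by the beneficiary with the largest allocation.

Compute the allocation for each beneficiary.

Equal tier: $2,280 ÷ 4 = $570 apiece.
Remainder $12,040 by ownership shares (total 9,826): Haddad 2,935.87 → $2,940; Becker 4,329.06 → $4,330; Kowalski 1,265.76 → $1,270; Tam 3,509.32 → $3,510.
Rounding difference −$10 on remainder applied to Becker.
Totals: Haddad $570 + $2,940 = $3,510; Becker $570 + $4,320 = $4,890; Kowalski $570 + $1,270 = $1,840; Tam $570 + $3,510 = $4,080.

Haddad: $3,510 | Becker: $4,890 | Kowalski: $1,840 | Tam: $4,080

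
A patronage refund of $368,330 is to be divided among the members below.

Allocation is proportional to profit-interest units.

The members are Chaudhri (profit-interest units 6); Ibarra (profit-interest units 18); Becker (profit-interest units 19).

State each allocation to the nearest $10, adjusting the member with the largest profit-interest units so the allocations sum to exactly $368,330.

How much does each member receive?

Chaudhri: $51,390 · Ibarra: $154,180 · Becker: $162,760

Profit-interest units total: 43.
Proportional shares: Chaudhri 6/43 × $368,330 = 51,394.88; Ibarra 18/43 × $368,330 = 154,184.65; Becker 19/43 × $368,330 = 162,750.47.
Rounded to nearest $10: Chaudhri $51,390; Ibarra $154,180; Becker $162,750. Sum = $368,320.
Difference $368,330 − $368,320 = +$10 applied to largest profit-interest units (Becker): Becker becomes $162,760.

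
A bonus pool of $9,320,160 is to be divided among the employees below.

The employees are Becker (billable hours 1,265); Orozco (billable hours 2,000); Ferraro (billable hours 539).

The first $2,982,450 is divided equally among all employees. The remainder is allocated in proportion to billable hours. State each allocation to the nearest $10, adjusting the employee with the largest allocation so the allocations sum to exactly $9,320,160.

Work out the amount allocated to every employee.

$2,982,450 shared equally gives $994,150 per employee.
Remainder $6,337,710 by billable hours (total 3,804): Becker 2,107,571.81 → $2,107,570; Orozco 3,332,129.34 → $3,332,130; Ferraro 898,008.86 → $898,010.
Totals: Becker $994,150 + $2,107,570 = $3,101,720; Orozco $994,150 + $3,332,130 = $4,326,280; Ferraro $994,150 + $898,010 = $1,892,160.

Becker: $3,101,720 | Orozco: $4,326,280 | Ferraro: $1,892,160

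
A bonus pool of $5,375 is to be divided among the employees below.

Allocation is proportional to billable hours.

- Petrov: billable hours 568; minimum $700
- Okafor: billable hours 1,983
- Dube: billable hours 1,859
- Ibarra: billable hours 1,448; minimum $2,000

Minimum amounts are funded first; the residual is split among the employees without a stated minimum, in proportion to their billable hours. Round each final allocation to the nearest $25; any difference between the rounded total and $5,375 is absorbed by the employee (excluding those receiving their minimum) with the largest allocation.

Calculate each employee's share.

Petrov: $700 | Okafor: $1,375 | Dube: $1,300 | Ibarra: $2,000

Fund the minimums — Petrov $700; Ibarra $2,000. Remaining pool $2,675.
Remaining pool split over remaining billable hours 3,842: Okafor 1,380.67 → $1,375; Dube 1,294.33 → $1,300.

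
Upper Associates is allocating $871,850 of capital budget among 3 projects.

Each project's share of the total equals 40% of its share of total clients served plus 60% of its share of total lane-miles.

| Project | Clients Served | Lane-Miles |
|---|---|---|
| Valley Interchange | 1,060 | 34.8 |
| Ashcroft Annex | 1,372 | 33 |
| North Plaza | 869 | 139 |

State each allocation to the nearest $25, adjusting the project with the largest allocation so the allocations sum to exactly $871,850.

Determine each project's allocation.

Totals — clients served 3,301, lane-miles 206.8.
Combined weights (40% clients served + 60% lane-miles): Valley Interchange 0.2294; Ashcroft Annex 0.2620; North Plaza 0.5086.
Unrounded shares: Valley Interchange 200,013.76; Ashcroft Annex 228,422.37; North Plaza 443,413.86.
Rounded to nearest $25: Valley Interchange $200,025; Ashcroft Annex $228,425; North Plaza $443,425. Sum = $871,875.
Difference $871,850 − $871,875 = −$25 applied to largest allocation (North Plaza): North Plaza becomes $443,400.

Valley Interchange: $200,025 | Ashcroft Annex: $228,425 | North Plaza: $443,400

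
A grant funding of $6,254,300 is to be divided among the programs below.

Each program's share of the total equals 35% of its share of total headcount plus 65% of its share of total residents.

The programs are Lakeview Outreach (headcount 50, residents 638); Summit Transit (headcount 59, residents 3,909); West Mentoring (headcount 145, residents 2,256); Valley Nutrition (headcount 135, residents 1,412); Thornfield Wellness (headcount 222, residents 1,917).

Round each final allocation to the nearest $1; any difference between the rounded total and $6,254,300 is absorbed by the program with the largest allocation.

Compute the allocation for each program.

Headcount total 611; residents total 10,132.
Combined weights (35% headcount + 65% residents): Lakeview Outreach 0.0696; Summit Transit 0.2846; West Mentoring 0.2278; Valley Nutrition 0.1679; Thornfield Wellness 0.2502.
Unrounded shares: Lakeview Outreach 435,119.77; Summit Transit 1,779,797.58; West Mentoring 1,424,667.79; Valley Nutrition 1,050,200.35; Thornfield Wellness 1,564,514.51.
At nearest $1: Lakeview Outreach $435,120; Summit Transit $1,779,798; West Mentoring $1,424,668; Valley Nutrition $1,050,200; Thornfield Wellness $1,564,515. Sum = $6,254,301.
Difference $6,254,300 − $6,254,301 = −$1 applied to largest allocation (Summit Transit): Summit Transit becomes $1,779,797.

Lakeview Outreach: $435,120 · Summit Transit: $1,779,797 · West Mentoring: $1,424,668 · Valley Nutrition: $1,050,200 · Thornfield Wellness: $1,564,515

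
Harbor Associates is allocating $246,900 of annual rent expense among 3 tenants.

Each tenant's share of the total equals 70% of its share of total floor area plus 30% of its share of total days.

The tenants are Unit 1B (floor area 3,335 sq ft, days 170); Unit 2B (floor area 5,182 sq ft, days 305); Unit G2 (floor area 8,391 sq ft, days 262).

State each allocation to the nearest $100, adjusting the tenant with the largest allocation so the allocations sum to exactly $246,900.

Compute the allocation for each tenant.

Totals — floor area 16,908, days 737.
Blended shares (70% floor area + 30% days): Unit 1B 0.2073; Unit 2B 0.3387; Unit G2 0.4540.
Unrounded shares: Unit 1B 51,175.01; Unit 2B 83,622.43; Unit G2 112,102.56.
At nearest $100: Unit 1B $51,200; Unit 2B $83,600; Unit G2 $112,100. Sum = $246,900.
Rounded total matches; no reconciliation needed.

Unit 1B: $51,200 | Unit 2B: $83,600 | Unit G2: $112,100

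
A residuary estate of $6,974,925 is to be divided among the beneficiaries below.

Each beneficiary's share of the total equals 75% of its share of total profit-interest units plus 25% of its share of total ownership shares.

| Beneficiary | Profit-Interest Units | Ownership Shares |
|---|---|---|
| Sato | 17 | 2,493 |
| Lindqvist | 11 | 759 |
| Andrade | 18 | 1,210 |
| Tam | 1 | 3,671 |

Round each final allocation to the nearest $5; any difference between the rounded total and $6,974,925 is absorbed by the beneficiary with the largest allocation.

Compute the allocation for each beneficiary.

Sato: $2,426,640; Lindqvist: $1,387,055; Andrade: $2,262,860; Tam: $898,370

Profit-interest units total 47; ownership shares total 8,133.
Combined weights (75% profit-interest units + 25% ownership shares): Sato 0.3479; Lindqvist 0.1989; Andrade 0.3244; Tam 0.1288.
Proportional shares: Sato 2,426,638.03; Lindqvist 1,387,053.04; Andrade 2,262,862.29; Tam 898,371.64.
At nearest $5: Sato $2,426,640; Lindqvist $1,387,055; Andrade $2,262,860; Tam $898,370. Sum = $6,974,925.
Sum already equals the total — no adjustment.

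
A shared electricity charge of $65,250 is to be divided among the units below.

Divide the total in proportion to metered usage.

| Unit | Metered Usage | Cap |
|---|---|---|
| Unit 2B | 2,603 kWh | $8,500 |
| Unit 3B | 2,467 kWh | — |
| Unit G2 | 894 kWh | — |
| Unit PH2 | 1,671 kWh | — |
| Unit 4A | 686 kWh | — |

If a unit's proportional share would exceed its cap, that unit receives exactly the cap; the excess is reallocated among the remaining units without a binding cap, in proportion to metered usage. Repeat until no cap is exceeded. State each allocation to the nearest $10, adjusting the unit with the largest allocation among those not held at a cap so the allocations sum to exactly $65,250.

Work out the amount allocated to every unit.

Unit 2B: $8,500 | Unit 3B: $24,490 | Unit G2: $8,870 | Unit PH2: $16,580 | Unit 4A: $6,810

Sum of metered usage: 8,321.
Unconstrained shares: Unit 2B 20,411.70; Unit 3B 19,345.24; Unit G2 7,010.40; Unit PH2 13,103.32; Unit 4A 5,379.34.
Cap binds for Unit 2B ($8,500); remaining pool $56,750 reallocated over remaining metered usage 5,718.
Shares after redistribution: Unit 3B 24,484.48 → $24,480; Unit G2 8,872.77 → $8,870; Unit PH2 16,584.34 → $16,580; Unit 4A 6,808.41 → $6,810.
Rounding difference +$10 applied to Unit 3B → $24,490.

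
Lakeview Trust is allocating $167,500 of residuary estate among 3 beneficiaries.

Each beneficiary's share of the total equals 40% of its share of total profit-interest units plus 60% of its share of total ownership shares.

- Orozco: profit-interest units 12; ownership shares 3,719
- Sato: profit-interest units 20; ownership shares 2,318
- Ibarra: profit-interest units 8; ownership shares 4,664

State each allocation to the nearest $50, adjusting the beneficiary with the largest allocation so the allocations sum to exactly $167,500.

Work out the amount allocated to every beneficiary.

Totals — profit-interest units 40, ownership shares 10,701.
Composite weights (40% profit-interest units + 60% ownership shares): Orozco 0.3285; Sato 0.3300; Ibarra 0.3415.
Raw shares: Orozco 55,027.53; Sato 55,269.83; Ibarra 57,202.64.
After rounding ($50): Orozco $55,050; Sato $55,250; Ibarra $57,200. Sum = $167,500.
Sum already equals the total — no adjustment.

Orozco: $55,050 | Sato: $55,250 | Ibarra: $57,200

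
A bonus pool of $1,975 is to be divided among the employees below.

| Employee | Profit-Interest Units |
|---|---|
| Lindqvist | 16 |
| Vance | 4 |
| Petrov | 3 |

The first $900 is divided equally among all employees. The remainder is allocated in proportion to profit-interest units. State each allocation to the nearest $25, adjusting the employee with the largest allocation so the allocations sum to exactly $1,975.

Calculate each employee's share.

$900 shared equally gives $300 per employee.
Remainder $1,075 by profit-interest units (total 23): Lindqvist 747.83 → $750; Vance 186.96 → $175; Petrov 140.22 → $150.
Totals: Lindqvist $300 + $750 = $1,050; Vance $300 + $175 = $475; Petrov $300 + $150 = $450.

Lindqvist: $1,050; Vance: $475; Petrov: $450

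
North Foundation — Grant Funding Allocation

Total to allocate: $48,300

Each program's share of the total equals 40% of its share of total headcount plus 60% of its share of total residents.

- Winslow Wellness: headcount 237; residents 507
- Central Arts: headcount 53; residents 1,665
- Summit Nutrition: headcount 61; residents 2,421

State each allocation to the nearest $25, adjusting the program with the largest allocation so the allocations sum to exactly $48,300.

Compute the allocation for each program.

Winslow Wellness: $16,250 · Central Arts: $13,425 · Summit Nutrition: $18,625

Headcount total 351; residents total 4,593.
Blended shares (40% headcount + 60% residents): Winslow Wellness 0.3363; Central Arts 0.2779; Summit Nutrition 0.3858.
Pro-rata amounts: Winslow Wellness 16,244.10; Central Arts 13,422.75; Summit Nutrition 18,633.15.
At nearest $25: Winslow Wellness $16,250; Central Arts $13,425; Summit Nutrition $18,625. Sum = $48,300.
No rounding difference to absorb.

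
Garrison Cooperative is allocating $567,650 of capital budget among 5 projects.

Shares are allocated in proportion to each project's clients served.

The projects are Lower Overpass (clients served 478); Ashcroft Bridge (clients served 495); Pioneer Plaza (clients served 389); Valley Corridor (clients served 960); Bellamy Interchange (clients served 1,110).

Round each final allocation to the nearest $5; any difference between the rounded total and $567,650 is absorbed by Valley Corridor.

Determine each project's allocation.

Lower Overpass: $79,060 · Ashcroft Bridge: $81,875 · Pioneer Plaza: $64,340 · Valley Corridor: $158,780 · Bellamy Interchange: $183,595

Clients served total: 3,432.
Unrounded shares: Lower Overpass 478/3,432 × $567,650 = 79,060.81; Ashcroft Bridge 495/3,432 × $567,650 = 81,872.60; Pioneer Plaza 389/3,432 × $567,650 = 64,340.28; Valley Corridor 960/3,432 × $567,650 = 158,783.22; Bellamy Interchange 1,110/3,432 × $567,650 = 183,593.09.
Rounded to nearest $5: Lower Overpass $79,060; Ashcroft Bridge $81,875; Pioneer Plaza $64,340; Valley Corridor $158,785; Bellamy Interchange $183,595. Sum = $567,655.
Difference $567,650 − $567,655 = −$5 applied to Valley Corridor: Valley Corridor becomes $158,780.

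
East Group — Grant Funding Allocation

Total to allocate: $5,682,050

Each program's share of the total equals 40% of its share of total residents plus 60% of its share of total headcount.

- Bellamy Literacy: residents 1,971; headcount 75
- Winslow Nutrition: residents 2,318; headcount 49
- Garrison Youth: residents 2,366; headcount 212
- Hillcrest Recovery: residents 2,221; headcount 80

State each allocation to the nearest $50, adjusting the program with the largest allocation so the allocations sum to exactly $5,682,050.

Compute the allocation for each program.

Bellamy Literacy: $1,119,350; Winslow Nutrition: $995,100; Garrison Youth: $2,343,250; Hillcrest Recovery: $1,224,350

Residents total 8,876; headcount total 416.
Combined weights (40% residents + 60% headcount): Bellamy Literacy 0.1970; Winslow Nutrition 0.1751; Garrison Youth 0.4124; Hillcrest Recovery 0.2155.
Pro-rata amounts: Bellamy Literacy 1,119,346.07; Winslow Nutrition 995,123.25; Garrison Youth 2,343,242.40; Hillcrest Recovery 1,224,338.28.
Rounded to nearest $50: Bellamy Literacy $1,119,350; Winslow Nutrition $995,100; Garrison Youth $2,343,250; Hillcrest Recovery $1,224,350. Sum = $5,682,050.
Sum already equals the total — no adjustment.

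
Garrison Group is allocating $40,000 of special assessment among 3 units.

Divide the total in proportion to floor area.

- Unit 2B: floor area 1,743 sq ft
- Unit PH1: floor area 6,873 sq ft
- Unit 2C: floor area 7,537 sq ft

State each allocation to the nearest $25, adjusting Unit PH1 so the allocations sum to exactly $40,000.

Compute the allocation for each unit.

Unit 2B: $4,325; Unit PH1: $17,000; Unit 2C: $18,675

Floor area total: 16,153.
Unrounded shares: Unit 2B 1,743/16,153 × $40,000 = 4,316.23; Unit PH1 6,873/16,153 × $40,000 = 17,019.75; Unit 2C 7,537/16,153 × $40,000 = 18,664.03.
Rounded to nearest $25: Unit 2B $4,325; Unit PH1 $17,025; Unit 2C $18,675. Sum = $40,025.
Difference $40,000 − $40,025 = −$25 applied to Unit PH1: Unit PH1 becomes $17,000.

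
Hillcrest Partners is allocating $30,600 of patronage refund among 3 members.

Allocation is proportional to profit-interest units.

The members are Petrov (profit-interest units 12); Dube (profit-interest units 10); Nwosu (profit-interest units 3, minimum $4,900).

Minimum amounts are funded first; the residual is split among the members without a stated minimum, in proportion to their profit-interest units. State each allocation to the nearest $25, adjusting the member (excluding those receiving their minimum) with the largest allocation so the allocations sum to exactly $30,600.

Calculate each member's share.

Guaranteed amounts: Nwosu $4,900. Balance $25,700.
Balance split over remaining profit-interest units 22: Petrov 14,018.18 → $14,025; Dube 11,681.82 → $11,675.

Petrov: $14,025 | Dube: $11,675 | Nwosu: $4,900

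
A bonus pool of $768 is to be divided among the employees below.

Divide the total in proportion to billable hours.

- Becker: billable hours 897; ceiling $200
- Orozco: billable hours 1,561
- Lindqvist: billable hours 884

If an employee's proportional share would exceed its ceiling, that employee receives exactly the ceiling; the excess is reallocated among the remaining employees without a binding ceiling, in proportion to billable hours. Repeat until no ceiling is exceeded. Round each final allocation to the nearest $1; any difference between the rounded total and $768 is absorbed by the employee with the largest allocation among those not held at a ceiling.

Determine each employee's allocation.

Becker: $200 | Orozco: $363 | Lindqvist: $205

Sum of billable hours: 3,342.
Pro-rata shares before constraints: Becker 206.13; Orozco 358.72; Lindqvist 203.15.
Cap binds for Becker ($200); balance $568 reallocated over remaining billable hours 2,445.
Shares after redistribution: Orozco 362.64 → $363; Lindqvist 205.36 → $205.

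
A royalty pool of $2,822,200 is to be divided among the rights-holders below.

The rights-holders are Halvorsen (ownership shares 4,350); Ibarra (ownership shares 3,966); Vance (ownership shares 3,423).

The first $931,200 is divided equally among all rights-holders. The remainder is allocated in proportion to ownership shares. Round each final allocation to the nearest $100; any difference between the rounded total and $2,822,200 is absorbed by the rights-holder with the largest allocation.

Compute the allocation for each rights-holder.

$931,200 shared equally gives $310,400 per rights-holder.
Remainder $1,891,000 by ownership shares (total 11,739): Halvorsen 700,728.34 → $700,700; Ibarra 638,870.94 → $638,900; Vance 551,400.72 → $551,400.
Totals: Halvorsen $310,400 + $700,700 = $1,011,100; Ibarra $310,400 + $638,900 = $949,300; Vance $310,400 + $551,400 = $861,800.

Halvorsen: $1,011,100; Ibarra: $949,300; Vance: $861,800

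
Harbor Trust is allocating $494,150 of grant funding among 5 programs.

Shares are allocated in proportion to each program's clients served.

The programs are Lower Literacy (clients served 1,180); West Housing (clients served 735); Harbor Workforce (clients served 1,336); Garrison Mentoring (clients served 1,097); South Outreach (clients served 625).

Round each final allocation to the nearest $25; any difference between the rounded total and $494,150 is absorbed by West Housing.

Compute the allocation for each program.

Lower Literacy: $117,250 | West Housing: $73,050 | Harbor Workforce: $132,750 | Garrison Mentoring: $109,000 | South Outreach: $62,100

Combined clients served = 4,973.
Unrounded shares: Lower Literacy 1,180/4,973 × $494,150 = 117,252.56; West Housing 735/4,973 × $494,150 = 73,034.44; Harbor Workforce 1,336/4,973 × $494,150 = 132,753.75; Garrison Mentoring 1,097/4,973 × $494,150 = 109,005.14; South Outreach 625/4,973 × $494,150 = 62,104.11.
After rounding ($25): Lower Literacy $117,250; West Housing $73,025; Harbor Workforce $132,750; Garrison Mentoring $109,000; South Outreach $62,100. Sum = $494,125.
Difference $494,150 − $494,125 = +$25 applied to West Housing: West Housing becomes $73,050.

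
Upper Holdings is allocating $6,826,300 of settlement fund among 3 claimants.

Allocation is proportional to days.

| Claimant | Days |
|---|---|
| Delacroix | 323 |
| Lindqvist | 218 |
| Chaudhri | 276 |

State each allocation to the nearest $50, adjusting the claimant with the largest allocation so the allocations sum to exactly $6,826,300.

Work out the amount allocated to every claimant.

Combined days = 817.
Pro-rata amounts: Delacroix 323/817 × $6,826,300 = 2,698,769.77; Lindqvist 218/817 × $6,826,300 = 1,821,460.71; Chaudhri 276/817 × $6,826,300 = 2,306,069.52.
After rounding ($50): Delacroix $2,698,750; Lindqvist $1,821,450; Chaudhri $2,306,050. Sum = $6,826,250.
Difference $6,826,300 − $6,826,250 = +$50 applied to largest allocation (Delacroix): Delacroix becomes $2,698,800.

Delacroix: $2,698,800 | Lindqvist: $1,821,450 | Chaudhri: $2,306,050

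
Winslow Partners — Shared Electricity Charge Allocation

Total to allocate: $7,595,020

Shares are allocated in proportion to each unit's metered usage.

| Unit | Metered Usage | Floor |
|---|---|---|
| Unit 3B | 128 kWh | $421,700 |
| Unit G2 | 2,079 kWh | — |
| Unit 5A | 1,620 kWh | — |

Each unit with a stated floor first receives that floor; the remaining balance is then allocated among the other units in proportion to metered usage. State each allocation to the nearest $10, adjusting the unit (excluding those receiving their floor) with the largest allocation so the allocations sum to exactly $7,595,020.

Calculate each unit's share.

Unit 3B: $421,700; Unit G2: $4,031,720; Unit 5A: $3,141,600

Fund the minimums — Unit 3B $421,700. Residual $7,173,320.
Residual split over remaining metered usage 3,699: Unit G2 4,031,720.00 → $4,031,720; Unit 5A 3,141,600.00 → $3,141,600.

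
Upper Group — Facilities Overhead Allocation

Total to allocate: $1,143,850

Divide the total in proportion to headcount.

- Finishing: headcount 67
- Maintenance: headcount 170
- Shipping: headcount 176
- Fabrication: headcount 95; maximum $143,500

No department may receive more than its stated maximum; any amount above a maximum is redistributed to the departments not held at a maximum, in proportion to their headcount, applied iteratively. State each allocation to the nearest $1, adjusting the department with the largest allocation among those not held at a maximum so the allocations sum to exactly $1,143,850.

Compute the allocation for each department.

Finishing: $162,284; Maintenance: $411,766; Shipping: $426,300; Fabrication: $143,500

Total headcount = 508.
Unconstrained shares: Finishing 150,862.11; Maintenance 382,784.45; Shipping 396,294.49; Fabrication 213,908.96.
Held at cap: Fabrication ($143,500); balance $1,000,350 reallocated over remaining headcount 413.
Remaining shares: Finishing 162,284.38 → $162,284; Maintenance 411,766.34 → $411,766; Shipping 426,299.27 → $426,299.
Rounding difference +$1 applied to Shipping → $426,300.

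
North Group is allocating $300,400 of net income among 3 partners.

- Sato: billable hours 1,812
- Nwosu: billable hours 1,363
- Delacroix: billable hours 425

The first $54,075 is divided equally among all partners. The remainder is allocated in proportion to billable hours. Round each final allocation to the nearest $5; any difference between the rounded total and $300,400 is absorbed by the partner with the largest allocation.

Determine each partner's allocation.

Sato: $142,010 · Nwosu: $111,285 · Delacroix: $47,105

$54,075 shared equally gives $18,025 per partner.
Remainder $246,325 by billable hours (total 3,600): Sato 123,983.58 → $123,985; Nwosu 93,261.38 → $93,260; Delacroix 29,080.03 → $29,080.
Totals: Sato $18,025 + $123,985 = $142,010; Nwosu $18,025 + $93,260 = $111,285; Delacroix $18,025 + $29,080 = $47,105.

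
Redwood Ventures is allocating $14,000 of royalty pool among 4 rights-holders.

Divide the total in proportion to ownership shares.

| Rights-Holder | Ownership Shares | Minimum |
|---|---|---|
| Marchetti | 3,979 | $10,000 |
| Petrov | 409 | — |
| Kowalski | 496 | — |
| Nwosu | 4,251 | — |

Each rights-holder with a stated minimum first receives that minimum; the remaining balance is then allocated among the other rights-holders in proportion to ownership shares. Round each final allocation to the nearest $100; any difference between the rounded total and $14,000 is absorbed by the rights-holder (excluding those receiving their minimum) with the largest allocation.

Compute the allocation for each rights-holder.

Marchetti: $10,000 | Petrov: $300 | Kowalski: $400 | Nwosu: $3,300

Guaranteed amounts: Marchetti $10,000. Remaining pool $4,000.
Remaining pool split over remaining ownership shares 5,156: Petrov 317.30 → $300; Kowalski 384.79 → $400; Nwosu 3,297.91 → $3,300.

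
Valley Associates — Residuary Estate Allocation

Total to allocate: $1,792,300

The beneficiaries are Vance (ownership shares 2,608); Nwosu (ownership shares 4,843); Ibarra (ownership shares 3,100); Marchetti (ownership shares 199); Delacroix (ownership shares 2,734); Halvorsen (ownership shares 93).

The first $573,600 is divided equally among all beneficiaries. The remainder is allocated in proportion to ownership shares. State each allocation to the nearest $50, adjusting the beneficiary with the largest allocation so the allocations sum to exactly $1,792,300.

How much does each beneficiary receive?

Vance: $329,700; Nwosu: $530,350; Ibarra: $373,850; Marchetti: $113,450; Delacroix: $341,000; Halvorsen: $103,950

Equal tier: $573,600 ÷ 6 = $95,600 apiece.
Remainder $1,218,700 by ownership shares (total 13,577): Vance 234,099.55 → $234,100; Nwosu 434,717.84 → $434,700; Ibarra 278,262.50 → $278,250; Marchetti 17,862.66 → $17,850; Delacroix 245,409.58 → $245,400; Halvorsen 8,347.88 → $8,350.
Rounding difference +$50 on remainder applied to Nwosu.
Totals: Vance $95,600 + $234,100 = $329,700; Nwosu $95,600 + $434,750 = $530,350; Ibarra $95,600 + $278,250 = $373,850; Marchetti $95,600 + $17,850 = $113,450; Delacroix $95,600 + $245,400 = $341,000; Halvorsen $95,600 + $8,350 = $103,950.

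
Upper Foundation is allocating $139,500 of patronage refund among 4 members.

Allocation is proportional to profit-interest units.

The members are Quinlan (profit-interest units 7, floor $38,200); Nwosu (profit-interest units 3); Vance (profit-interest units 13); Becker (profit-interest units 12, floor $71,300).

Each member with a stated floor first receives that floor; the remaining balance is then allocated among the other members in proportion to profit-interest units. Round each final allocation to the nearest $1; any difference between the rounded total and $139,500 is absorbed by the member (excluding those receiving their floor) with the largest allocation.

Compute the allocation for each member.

Minimums first: Quinlan $38,200; Becker $71,300. Remaining pool $30,000.
Remaining pool split over remaining profit-interest units 16: Nwosu 5,625.00 → $5,625; Vance 24,375.00 → $24,375.

Quinlan: $38,200; Nwosu: $5,625; Vance: $24,375; Becker: $71,300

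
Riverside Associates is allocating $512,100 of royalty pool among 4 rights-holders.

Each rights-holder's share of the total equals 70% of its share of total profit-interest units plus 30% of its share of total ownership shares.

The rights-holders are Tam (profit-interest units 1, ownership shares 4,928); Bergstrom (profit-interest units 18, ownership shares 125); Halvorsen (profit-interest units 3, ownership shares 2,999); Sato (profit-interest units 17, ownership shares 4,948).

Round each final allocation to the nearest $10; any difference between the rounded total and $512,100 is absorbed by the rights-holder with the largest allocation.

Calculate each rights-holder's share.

Profit-interest units total 39; ownership shares total 13,000.
Composite weights (70% profit-interest units + 30% ownership shares): Tam 0.1317; Bergstrom 0.3260; Halvorsen 0.1231; Sato 0.4193.
Pro-rata amounts: Tam 67,429.13; Bergstrom 166,924.90; Halvorsen 63,015.87; Sato 214,730.10.
At nearest $10: Tam $67,430; Bergstrom $166,920; Halvorsen $63,020; Sato $214,730. Sum = $512,100.
Rounded total matches; no reconciliation needed.

Tam: $67,430 | Bergstrom: $166,920 | Halvorsen: $63,020 | Sato: $214,730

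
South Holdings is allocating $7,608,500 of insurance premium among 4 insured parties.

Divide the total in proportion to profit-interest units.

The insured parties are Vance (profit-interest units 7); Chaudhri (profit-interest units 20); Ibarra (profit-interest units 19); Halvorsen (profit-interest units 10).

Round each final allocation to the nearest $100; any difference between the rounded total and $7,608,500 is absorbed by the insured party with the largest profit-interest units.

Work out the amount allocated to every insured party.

Combined profit-interest units = 56.
Raw shares: Vance 7/56 × $7,608,500 = 951,062.50; Chaudhri 20/56 × $7,608,500 = 2,717,321.43; Ibarra 19/56 × $7,608,500 = 2,581,455.36; Halvorsen 10/56 × $7,608,500 = 1,358,660.71.
At nearest $100: Vance $951,100; Chaudhri $2,717,300; Ibarra $2,581,500; Halvorsen $1,358,700. Sum = $7,608,600.
Difference $7,608,500 − $7,608,600 = −$100 applied to largest profit-interest units (Chaudhri): Chaudhri becomes $2,717,200.

Vance: $951,100 · Chaudhri: $2,717,200 · Ibarra: $2,581,500 · Halvorsen: $1,358,700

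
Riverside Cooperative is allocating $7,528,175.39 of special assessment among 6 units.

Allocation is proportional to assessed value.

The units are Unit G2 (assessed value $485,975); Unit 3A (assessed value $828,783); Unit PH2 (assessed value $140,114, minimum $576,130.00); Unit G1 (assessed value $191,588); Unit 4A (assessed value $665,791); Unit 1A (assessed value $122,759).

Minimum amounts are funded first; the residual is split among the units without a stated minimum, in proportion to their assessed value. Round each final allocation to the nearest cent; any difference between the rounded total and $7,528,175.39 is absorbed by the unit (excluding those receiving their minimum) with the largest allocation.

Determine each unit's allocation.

Fund the minimums — Unit PH2 $576,130.00. Residual $6,952,045.39.
Residual split over remaining assessed value 2,294,896: Unit G2 1,472,188.8305 → $1,472,188.83; Unit 3A 2,510,674.5728 → $2,510,674.57; Unit G1 580,387.2908 → $580,387.29; Unit 4A 2,016,914.6019 → $2,016,914.60; Unit 1A 371,880.0939 → $371,880.09.
Rounding difference +$0.01 applied to Unit 3A → $2,510,674.58.

Unit G2: $1,472,188.83 · Unit 3A: $2,510,674.58 · Unit PH2: $576,130.00 · Unit G1: $580,387.29 · Unit 4A: $2,016,914.60 · Unit 1A: $371,880.09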